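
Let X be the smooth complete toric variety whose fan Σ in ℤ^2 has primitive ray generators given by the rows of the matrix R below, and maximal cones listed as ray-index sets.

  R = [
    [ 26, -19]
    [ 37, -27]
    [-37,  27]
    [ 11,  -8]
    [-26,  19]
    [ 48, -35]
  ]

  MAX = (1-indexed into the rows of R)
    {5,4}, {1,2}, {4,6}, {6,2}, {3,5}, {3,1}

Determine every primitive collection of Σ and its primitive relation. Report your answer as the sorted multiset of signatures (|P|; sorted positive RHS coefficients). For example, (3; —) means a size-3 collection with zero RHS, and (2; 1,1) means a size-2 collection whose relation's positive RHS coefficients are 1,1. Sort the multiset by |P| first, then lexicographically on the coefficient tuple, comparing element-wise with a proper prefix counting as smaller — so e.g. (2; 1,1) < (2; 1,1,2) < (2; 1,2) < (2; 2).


The 9 primitive collections of Σ (r=6, n=2):

  • {1,5}:  v_{1} + v_{5} = 0  ⇒ sig = (2; —)
  • {2,3}:  v_{2} + v_{3} = 0  ⇒ sig = (2; —)
  • {1,4}:  v_{1} + v_{4} = v_{2}  ⇒ sig = (2; 1)
  • {2,4}:  v_{2} + v_{4} = v_{6}  ⇒ sig = (2; 1)
  • {2,5}:  v_{2} + v_{5} = v_{4}  ⇒ sig = (2; 1)
  • {3,4}:  v_{3} + v_{4} = v_{5}  ⇒ sig = (2; 1)
  • {3,6}:  v_{3} + v_{6} = v_{4}  ⇒ sig = (2; 1)
  • {1,6}:  v_{1} + v_{6} = 2·v_{2}  ⇒ sig = (2; 2)
  • {5,6}:  v_{5} + v_{6} = 2·v_{4}  ⇒ sig = (2; 2)

Signatures (|P|; sorted positive RHS coefficients), sorted:
[(2; —), (2; —), (2; 1), (2; 1), (2; 1), (2; 1), (2; 1), (2; 2), (2; 2)]


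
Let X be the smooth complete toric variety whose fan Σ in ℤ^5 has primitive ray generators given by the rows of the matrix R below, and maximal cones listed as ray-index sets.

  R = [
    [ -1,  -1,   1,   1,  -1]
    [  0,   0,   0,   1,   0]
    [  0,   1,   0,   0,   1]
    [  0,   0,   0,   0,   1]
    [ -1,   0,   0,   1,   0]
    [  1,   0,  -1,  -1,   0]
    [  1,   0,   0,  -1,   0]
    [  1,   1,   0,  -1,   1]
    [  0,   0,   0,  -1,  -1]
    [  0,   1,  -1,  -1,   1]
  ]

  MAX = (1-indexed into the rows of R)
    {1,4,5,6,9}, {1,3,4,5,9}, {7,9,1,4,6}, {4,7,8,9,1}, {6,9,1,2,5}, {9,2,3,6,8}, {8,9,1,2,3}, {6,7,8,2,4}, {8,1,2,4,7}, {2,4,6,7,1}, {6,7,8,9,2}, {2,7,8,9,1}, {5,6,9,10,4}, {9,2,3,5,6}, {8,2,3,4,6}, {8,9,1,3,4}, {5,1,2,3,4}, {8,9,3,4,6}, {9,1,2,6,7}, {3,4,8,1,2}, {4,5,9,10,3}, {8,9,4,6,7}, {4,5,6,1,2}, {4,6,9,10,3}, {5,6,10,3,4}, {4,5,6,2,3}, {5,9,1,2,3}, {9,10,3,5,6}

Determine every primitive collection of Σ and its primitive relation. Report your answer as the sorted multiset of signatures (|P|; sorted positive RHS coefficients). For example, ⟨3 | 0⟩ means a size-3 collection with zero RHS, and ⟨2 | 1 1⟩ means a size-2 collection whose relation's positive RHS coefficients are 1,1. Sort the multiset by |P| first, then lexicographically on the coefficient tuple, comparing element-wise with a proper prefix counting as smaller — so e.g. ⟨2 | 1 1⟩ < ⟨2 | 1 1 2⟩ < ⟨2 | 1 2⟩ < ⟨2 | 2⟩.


The 11 primitive collections of Σ (r=10, n=5):

  P={5,7}:  v_{5} + v_{7} = 0  ⇒ sig = ⟨2 | 0⟩
  P={3,7}:  v_{3} + v_{7} = v_{8}  ⇒ sig = ⟨2 | 1⟩
  P={5,8}:  v_{5} + v_{8} = v_{3}  ⇒ sig = ⟨2 | 1⟩
  P={1,10}:  v_{1} + v_{10} = v_{4} + v_{5} + v_{9}  ⇒ sig = ⟨2 | 1 1 1⟩
  P={2,10}:  v_{2} + v_{10} = v_{3} + v_{5} + v_{6}  ⇒ sig = ⟨2 | 1 1 1⟩
  P={7,10}:  v_{7} + v_{10} = v_{3} + v_{4} + v_{6} + v_{9}  ⇒ sig = ⟨2 | 1 1 1 1⟩
  P={8,10}:  v_{8} + v_{10} = 2·v_{3} + v_{4} + v_{6} + v_{9}  ⇒ sig = ⟨2 | 1 1 1 2⟩
  P={1,3,6}:  v_{1} + v_{3} + v_{6} = 0  ⇒ sig = ⟨3 | 0⟩
  P={2,4,9}:  v_{2} + v_{4} + v_{9} = 0  ⇒ sig = ⟨3 | 0⟩
  P={1,6,8}:  v_{1} + v_{6} + v_{8} = v_{7}  ⇒ sig = ⟨3 | 1⟩
  P={3,4,5,6,9}:  v_{3} + v_{4} + v_{5} + v_{6} + v_{9} = v_{10}  ⇒ sig = ⟨5 | 1⟩

Sorted signature multiset PRS(X):
    |P|=2: 7 collections, coeffs (), (1), (1), (1,1,1), (1,1,1), (1,1,1,1), (1,1,1,2)
    |P|=3: 3 collections, coeffs (), (), (1)
    |P|=5: 1 collection, coeffs (1)


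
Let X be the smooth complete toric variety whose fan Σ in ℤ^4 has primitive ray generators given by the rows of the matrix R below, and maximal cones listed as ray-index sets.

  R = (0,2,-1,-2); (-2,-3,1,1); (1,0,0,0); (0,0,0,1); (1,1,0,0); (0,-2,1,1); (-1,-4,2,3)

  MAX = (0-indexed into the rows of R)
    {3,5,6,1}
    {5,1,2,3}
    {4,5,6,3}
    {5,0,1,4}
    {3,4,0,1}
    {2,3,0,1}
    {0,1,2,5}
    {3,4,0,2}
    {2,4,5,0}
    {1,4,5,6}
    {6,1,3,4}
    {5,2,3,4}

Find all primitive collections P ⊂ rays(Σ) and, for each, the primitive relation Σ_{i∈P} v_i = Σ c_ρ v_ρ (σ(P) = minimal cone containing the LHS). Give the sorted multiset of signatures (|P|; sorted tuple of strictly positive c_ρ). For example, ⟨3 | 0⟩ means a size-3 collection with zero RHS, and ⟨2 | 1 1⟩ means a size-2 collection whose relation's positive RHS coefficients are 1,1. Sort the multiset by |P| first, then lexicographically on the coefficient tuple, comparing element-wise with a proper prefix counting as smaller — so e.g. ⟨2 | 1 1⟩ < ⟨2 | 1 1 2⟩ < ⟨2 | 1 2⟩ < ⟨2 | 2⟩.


5 collections generate NE(X_Σ); each relation:

  • {0,6}:  v_{0} + v_{6} = v_{1} + v_{4}  so sig = ⟨2 | 1 1⟩
  • {2,6}:  v_{2} + v_{6} = v_{3} + 2·v_{5}  so sig = ⟨2 | 1 2⟩
  • {0,3,5}:  v_{0} + v_{3} + v_{5} = 0  so sig = ⟨3 | 0⟩
  • {1,2,4}:  v_{1} + v_{2} + v_{4} = v_{5}  so sig = ⟨3 | 1⟩
  • {1,3,4,5}:  v_{1} + v_{3} + v_{4} + v_{5} = v_{6}  so sig = ⟨4 | 1⟩

Hence PRS(X_Σ) =
    |P|=2: 2 collections, coeffs (1,1), (1,2)
    |P|=3: 2 collections, coeffs (), (1)
    |P|=4: 1 collection, coeffs (1)


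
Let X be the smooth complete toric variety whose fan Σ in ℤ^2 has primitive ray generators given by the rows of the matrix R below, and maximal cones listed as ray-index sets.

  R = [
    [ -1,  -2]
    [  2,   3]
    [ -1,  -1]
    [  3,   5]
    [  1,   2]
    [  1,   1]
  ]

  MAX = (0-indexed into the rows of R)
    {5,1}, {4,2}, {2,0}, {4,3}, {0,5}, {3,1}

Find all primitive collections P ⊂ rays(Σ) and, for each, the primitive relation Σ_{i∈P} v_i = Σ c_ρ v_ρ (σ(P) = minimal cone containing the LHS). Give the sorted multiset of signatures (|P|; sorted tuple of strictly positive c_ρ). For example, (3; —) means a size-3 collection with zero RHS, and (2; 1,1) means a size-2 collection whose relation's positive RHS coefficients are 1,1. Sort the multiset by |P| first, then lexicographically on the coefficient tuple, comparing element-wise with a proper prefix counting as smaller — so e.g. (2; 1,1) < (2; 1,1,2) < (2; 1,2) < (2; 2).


Δ(Σ) — 6 vertices, 9 min non-faces:

  P = {0,4}:  v_{0} + v_{4} = 0  ⇒ sig = (2; —)
  P = {2,5}:  v_{2} + v_{5} = 0  ⇒ sig = (2; —)
  P = {0,1}:  v_{0} + v_{1} = v_{5}  ⇒ sig = (2; 1)
  P = {0,3}:  v_{0} + v_{3} = v_{1}  ⇒ sig = (2; 1)
  P = {1,2}:  v_{1} + v_{2} = v_{4}  ⇒ sig = (2; 1)
  P = {1,4}:  v_{1} + v_{4} = v_{3}  ⇒ sig = (2; 1)
  P = {4,5}:  v_{4} + v_{5} = v_{1}  ⇒ sig = (2; 1)
  P = {2,3}:  v_{2} + v_{3} = 2·v_{4}  ⇒ sig = (2; 2)
  P = {3,5}:  v_{3} + v_{5} = 2·v_{1}  ⇒ sig = (2; 2)

Signatures (|P|; sorted positive RHS coefficients), sorted:
    (2; —)
    (2; —)
    (2; 1)
    (2; 1)
    (2; 1)
    (2; 1)
    (2; 1)
    (2; 2)
    (2; 2)


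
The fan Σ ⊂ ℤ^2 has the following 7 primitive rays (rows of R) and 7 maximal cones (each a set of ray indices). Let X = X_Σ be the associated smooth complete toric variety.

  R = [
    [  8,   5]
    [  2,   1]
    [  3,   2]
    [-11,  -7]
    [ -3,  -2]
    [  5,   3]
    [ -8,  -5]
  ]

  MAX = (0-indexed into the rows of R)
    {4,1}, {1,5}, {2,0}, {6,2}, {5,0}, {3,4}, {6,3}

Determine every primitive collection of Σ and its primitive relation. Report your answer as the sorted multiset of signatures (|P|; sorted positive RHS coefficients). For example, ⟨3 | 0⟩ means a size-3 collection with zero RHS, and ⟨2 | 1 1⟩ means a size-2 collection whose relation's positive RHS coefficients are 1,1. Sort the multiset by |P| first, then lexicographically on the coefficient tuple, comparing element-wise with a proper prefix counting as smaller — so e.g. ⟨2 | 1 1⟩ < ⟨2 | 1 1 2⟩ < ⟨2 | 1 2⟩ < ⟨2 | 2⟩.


Δ(Σ) — 7 vertices, 14 min non-faces:

  • {0,6}:  v_{0} + v_{6} = 0  so sig = ⟨2 | 0⟩
  • {2,4}:  v_{2} + v_{4} = 0  so sig = ⟨2 | 0⟩
  • {0,3}:  v_{0} + v_{3} = v_{4}  so sig = ⟨2 | 1⟩
  • {0,4}:  v_{0} + v_{4} = v_{5}  so sig = ⟨2 | 1⟩
  • {1,2}:  v_{1} + v_{2} = v_{5}  so sig = ⟨2 | 1⟩
  • {2,3}:  v_{2} + v_{3} = v_{6}  so sig = ⟨2 | 1⟩
  • {2,5}:  v_{2} + v_{5} = v_{0}  so sig = ⟨2 | 1⟩
  • {4,5}:  v_{4} + v_{5} = v_{1}  so sig = ⟨2 | 1⟩
  • {4,6}:  v_{4} + v_{6} = v_{3}  so sig = ⟨2 | 1⟩
  • {5,6}:  v_{5} + v_{6} = v_{4}  so sig = ⟨2 | 1⟩
  • {0,1}:  v_{0} + v_{1} = 2·v_{5}  so sig = ⟨2 | 2⟩
  • {1,6}:  v_{1} + v_{6} = 2·v_{4}  so sig = ⟨2 | 2⟩
  • {3,5}:  v_{3} + v_{5} = 2·v_{4}  so sig = ⟨2 | 2⟩
  • {1,3}:  v_{1} + v_{3} = 3·v_{4}  so sig = ⟨2 | 3⟩

Sorted signature multiset PRS(X):
    |P|=2: 14 collections, coeffs (), (), (1), (1), (1), (1), (1), (1), (1), (1), (2), (2), (2), (3)


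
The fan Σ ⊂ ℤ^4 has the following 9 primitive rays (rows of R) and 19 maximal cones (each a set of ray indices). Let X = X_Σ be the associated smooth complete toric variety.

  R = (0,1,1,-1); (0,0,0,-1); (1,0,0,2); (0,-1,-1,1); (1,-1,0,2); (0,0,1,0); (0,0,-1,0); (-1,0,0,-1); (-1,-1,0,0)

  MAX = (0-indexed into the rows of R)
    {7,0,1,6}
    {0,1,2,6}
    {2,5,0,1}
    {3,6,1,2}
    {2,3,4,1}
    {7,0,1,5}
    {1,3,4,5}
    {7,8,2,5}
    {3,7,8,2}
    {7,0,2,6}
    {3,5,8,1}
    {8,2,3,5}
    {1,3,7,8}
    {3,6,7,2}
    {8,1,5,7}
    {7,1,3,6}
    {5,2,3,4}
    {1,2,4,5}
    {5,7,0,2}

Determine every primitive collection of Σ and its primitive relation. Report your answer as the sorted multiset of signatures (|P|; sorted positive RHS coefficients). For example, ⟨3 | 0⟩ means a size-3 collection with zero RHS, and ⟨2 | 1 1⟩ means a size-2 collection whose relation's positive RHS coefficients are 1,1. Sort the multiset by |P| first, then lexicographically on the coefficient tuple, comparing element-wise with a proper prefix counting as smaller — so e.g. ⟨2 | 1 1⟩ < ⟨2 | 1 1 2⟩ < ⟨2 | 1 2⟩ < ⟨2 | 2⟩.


12 collections generate NE(X_Σ); each relation:

  • {0,3}:  v_{0} + v_{3} = 0  →  sig = ⟨2 | 0⟩
  • {5,6}:  v_{5} + v_{6} = 0  →  sig = ⟨2 | 0⟩
  • {0,8}:  v_{0} + v_{8} = v_{5} + v_{7}  →  sig = ⟨2 | 1 1⟩
  • {4,7}:  v_{4} + v_{7} = v_{3} + v_{5}  →  sig = ⟨2 | 1 1⟩
  • {6,8}:  v_{6} + v_{8} = v_{3} + v_{7}  →  sig = ⟨2 | 1 1⟩
  • {0,4}:  v_{0} + v_{4} = v_{1} + v_{2} + v_{5}  →  sig = ⟨2 | 1 1 1⟩
  • {4,6}:  v_{4} + v_{6} = v_{1} + v_{2} + v_{3}  →  sig = ⟨2 | 1 1 1⟩
  • {4,8}:  v_{4} + v_{8} = 2·v_{3} + 2·v_{5}  →  sig = ⟨2 | 2 2⟩
  • {1,2,7}:  v_{1} + v_{2} + v_{7} = 0  →  sig = ⟨3 | 0⟩
  • {3,5,7}:  v_{3} + v_{5} + v_{7} = v_{8}  →  sig = ⟨3 | 1⟩
  • {1,2,8}:  v_{1} + v_{2} + v_{8} = v_{3} + v_{5}  →  sig = ⟨3 | 1 1⟩
  • {1,2,3,5}:  v_{1} + v_{2} + v_{3} + v_{5} = v_{4}  →  sig = ⟨4 | 1⟩

Sorted signature multiset PRS(X):
    |P|=2: 8 collections, coeffs (), (), (1,1), (1,1), (1,1), (1,1,1), (1,1,1), (2,2)
    |P|=3: 3 collections, coeffs (), (1), (1,1)
    |P|=4: 1 collection, coeffs (1)


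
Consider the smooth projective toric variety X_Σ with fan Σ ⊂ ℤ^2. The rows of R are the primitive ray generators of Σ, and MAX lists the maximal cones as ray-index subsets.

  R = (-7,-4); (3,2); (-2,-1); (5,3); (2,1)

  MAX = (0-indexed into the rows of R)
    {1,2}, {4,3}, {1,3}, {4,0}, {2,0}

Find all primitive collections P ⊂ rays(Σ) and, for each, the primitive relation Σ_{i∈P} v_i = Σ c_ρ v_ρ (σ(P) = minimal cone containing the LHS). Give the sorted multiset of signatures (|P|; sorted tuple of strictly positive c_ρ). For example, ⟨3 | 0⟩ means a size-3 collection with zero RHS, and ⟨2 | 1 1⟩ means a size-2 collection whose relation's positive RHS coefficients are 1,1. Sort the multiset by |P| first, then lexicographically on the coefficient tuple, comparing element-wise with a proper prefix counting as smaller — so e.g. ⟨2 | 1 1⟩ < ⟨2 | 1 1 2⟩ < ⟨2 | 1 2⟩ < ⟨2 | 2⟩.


5 collections generate NE(X_Σ); each relation:

  • {2,4}:  v_{2} + v_{4} = 0  ⇒ sig = ⟨2 | 0⟩
  • {0,3}:  v_{0} + v_{3} = v_{2}  ⇒ sig = ⟨2 | 1⟩
  • {1,4}:  v_{1} + v_{4} = v_{3}  ⇒ sig = ⟨2 | 1⟩
  • {2,3}:  v_{2} + v_{3} = v_{1}  ⇒ sig = ⟨2 | 1⟩
  • {0,1}:  v_{0} + v_{1} = 2·v_{2}  ⇒ sig = ⟨2 | 2⟩

Sorted signature multiset PRS(X):
    |P|=2: 5 collections, coeffs (), (1), (1), (1), (2)


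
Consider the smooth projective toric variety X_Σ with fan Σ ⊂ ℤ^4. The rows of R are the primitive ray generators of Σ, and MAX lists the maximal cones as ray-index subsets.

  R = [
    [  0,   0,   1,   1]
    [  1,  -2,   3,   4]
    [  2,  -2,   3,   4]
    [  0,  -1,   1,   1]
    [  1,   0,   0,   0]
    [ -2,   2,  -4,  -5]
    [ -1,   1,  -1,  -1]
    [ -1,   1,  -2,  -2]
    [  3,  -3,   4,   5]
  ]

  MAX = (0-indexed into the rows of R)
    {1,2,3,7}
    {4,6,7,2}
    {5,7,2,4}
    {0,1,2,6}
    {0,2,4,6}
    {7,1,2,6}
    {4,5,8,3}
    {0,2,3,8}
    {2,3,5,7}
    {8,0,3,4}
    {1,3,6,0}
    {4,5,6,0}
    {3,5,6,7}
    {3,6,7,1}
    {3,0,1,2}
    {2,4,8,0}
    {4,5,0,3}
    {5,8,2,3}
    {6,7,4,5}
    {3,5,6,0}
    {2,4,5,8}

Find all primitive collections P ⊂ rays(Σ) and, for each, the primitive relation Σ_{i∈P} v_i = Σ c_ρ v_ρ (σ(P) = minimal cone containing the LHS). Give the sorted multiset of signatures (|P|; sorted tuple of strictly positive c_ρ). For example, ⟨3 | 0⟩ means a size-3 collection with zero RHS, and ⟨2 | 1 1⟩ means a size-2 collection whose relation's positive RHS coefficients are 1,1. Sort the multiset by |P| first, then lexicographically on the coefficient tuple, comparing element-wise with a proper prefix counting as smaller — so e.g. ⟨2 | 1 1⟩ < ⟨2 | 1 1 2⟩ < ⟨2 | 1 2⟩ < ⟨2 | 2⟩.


13 collections generate NE(X_Σ); each relation:

  P = {0,7}:  v_{0} + v_{7} = v_{6}  →  sig = ⟨2 | 1⟩
  P = {1,4}:  v_{1} + v_{4} = v_{2}  →  sig = ⟨2 | 1⟩
  P = {6,8}:  v_{6} + v_{8} = v_{2}  →  sig = ⟨2 | 1⟩
  P = {1,5}:  v_{1} + v_{5} = v_{3} + v_{7}  →  sig = ⟨2 | 1 1⟩
  P = {1,8}:  v_{1} + v_{8} = 2·v_{2} + v_{3}  →  sig = ⟨2 | 1 2⟩
  P = {7,8}:  v_{7} + v_{8} = 2·v_{2} + v_{5}  →  sig = ⟨2 | 1 2⟩
  P = {0,2,5}:  v_{0} + v_{2} + v_{5} = 0  →  sig = ⟨3 | 0⟩
  P = {3,4,6}:  v_{3} + v_{4} + v_{6} = 0  →  sig = ⟨3 | 0⟩
  P = {2,3,4}:  v_{2} + v_{3} + v_{4} = v_{8}  →  sig = ⟨3 | 1⟩
  P = {2,3,6}:  v_{2} + v_{3} + v_{6} = v_{1}  →  sig = ⟨3 | 1⟩
  P = {2,5,6}:  v_{2} + v_{5} + v_{6} = v_{7}  →  sig = ⟨3 | 1⟩
  P = {0,5,8}:  v_{0} + v_{5} + v_{8} = v_{3} + v_{4}  →  sig = ⟨3 | 1 1⟩
  P = {3,4,7}:  v_{3} + v_{4} + v_{7} = v_{2} + v_{5}  →  sig = ⟨3 | 1 1⟩

Sorted signature multiset PRS(X):
{ ⟨2 | 1⟩ ×3,  ⟨2 | 1 1⟩,  ⟨2 | 1 2⟩ ×2,  ⟨3 | 0⟩ ×2,  ⟨3 | 1⟩ ×3,  ⟨3 | 1 1⟩ ×2 }


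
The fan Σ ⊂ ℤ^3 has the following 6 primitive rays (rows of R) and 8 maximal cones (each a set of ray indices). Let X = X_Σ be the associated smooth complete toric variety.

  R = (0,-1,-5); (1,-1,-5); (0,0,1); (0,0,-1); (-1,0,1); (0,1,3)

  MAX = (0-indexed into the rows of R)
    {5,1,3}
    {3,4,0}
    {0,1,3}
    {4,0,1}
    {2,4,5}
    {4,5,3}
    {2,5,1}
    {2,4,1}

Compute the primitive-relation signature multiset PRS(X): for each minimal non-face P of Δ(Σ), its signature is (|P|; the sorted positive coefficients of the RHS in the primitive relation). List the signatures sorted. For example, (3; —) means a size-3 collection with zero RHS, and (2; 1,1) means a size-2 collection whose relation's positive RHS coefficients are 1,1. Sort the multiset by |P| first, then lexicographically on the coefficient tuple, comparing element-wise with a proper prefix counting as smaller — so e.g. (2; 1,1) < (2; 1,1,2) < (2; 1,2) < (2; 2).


5 minimal non-faces of Δ(Σ) (on 6 rays):

  • {2,3}:  v_{2} + v_{3} = 0  ⇒ sig = (2; —)
  • {0,2}:  v_{0} + v_{2} = v_{1} + v_{4}  ⇒ sig = (2; 1,1)
  • {0,5}:  v_{0} + v_{5} = 2·v_{3}  ⇒ sig = (2; 2)
  • {1,3,4}:  v_{1} + v_{3} + v_{4} = v_{0}  ⇒ sig = (3; 1)
  • {1,4,5}:  v_{1} + v_{4} + v_{5} = v_{3}  ⇒ sig = (3; 1)

Sorted signature multiset PRS(X):
[(2; —), (2; 1,1), (2; 2), (3; 1), (3; 1)]


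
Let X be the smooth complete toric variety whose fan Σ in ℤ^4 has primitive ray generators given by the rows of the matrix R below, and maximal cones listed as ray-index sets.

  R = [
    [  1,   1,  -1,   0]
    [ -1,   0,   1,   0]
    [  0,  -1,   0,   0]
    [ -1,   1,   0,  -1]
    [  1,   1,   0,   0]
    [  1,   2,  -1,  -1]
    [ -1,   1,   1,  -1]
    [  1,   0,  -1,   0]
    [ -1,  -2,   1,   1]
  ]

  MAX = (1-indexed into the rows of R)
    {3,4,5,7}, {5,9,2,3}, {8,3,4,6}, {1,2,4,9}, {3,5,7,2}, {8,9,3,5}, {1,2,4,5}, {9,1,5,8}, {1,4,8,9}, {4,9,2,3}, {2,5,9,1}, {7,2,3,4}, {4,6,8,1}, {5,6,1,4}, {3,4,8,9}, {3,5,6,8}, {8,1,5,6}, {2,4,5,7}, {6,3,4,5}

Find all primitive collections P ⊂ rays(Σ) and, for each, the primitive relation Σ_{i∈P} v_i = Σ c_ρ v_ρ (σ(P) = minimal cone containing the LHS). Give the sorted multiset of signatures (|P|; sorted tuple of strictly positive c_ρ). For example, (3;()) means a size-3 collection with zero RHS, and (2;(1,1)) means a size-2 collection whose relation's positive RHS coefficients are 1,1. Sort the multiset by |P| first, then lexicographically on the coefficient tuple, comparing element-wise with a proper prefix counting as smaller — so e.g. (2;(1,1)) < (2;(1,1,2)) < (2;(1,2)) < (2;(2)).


|primitive collections| = 11. Relations:

  • {2,8}:  v_{2} + v_{8} = 0  →  sig = (2;())
  • {6,9}:  v_{6} + v_{9} = 0  →  sig = (2;())
  • {1,3}:  v_{1} + v_{3} = v_{8}  →  sig = (2;(1))
  • {1,7}:  v_{1} + v_{7} = v_{4} + v_{5}  →  sig = (2;(1,1))
  • {2,6}:  v_{2} + v_{6} = v_{4} + v_{5}  →  sig = (2;(1,1))
  • {7,8}:  v_{7} + v_{8} = v_{3} + v_{4} + v_{5}  →  sig = (2;(1,1,1))
  • {7,9}:  v_{7} + v_{9} = 2·v_{2} + v_{3}  →  sig = (2;(1,2))
  • {6,7}:  v_{6} + v_{7} = v_{3} + 2·v_{4} + 2·v_{5}  →  sig = (2;(1,2,2))
  • {4,5,8}:  v_{4} + v_{5} + v_{8} = v_{6}  →  sig = (3;(1))
  • {4,5,9}:  v_{4} + v_{5} + v_{9} = v_{2}  →  sig = (3;(1))
  • {2,3,4,5}:  v_{2} + v_{3} + v_{4} + v_{5} = v_{7}  →  sig = (4;(1))

so the primitive-relation signature multiset is
{ (2;()) ×2,  (2;(1)),  (2;(1,1)) ×2,  (2;(1,1,1)),  (2;(1,2)),  (2;(1,2,2)),  (3;(1)) ×2,  (4;(1)) }


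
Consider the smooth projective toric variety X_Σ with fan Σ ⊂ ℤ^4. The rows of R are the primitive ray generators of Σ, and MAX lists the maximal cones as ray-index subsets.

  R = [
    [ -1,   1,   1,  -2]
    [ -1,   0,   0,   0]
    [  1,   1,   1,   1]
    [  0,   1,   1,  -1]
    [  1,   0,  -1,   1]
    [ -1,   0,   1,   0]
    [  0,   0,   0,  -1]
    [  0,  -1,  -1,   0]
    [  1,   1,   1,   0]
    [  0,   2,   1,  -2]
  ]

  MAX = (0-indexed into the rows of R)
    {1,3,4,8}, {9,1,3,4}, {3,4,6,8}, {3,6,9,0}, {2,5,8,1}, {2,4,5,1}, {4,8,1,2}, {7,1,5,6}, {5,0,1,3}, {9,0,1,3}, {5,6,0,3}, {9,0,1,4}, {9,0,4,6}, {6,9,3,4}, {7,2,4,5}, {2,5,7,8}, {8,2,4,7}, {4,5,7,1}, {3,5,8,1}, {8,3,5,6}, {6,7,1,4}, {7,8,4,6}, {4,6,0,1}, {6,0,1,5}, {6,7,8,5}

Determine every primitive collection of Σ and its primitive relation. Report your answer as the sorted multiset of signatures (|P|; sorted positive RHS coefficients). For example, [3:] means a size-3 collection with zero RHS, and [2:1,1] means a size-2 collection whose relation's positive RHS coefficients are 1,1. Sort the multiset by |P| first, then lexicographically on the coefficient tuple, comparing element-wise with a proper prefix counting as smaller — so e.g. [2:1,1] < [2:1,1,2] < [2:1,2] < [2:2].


Δ(Σ) — 10 vertices, 20 min non-faces:

  P = {2,6}:  v_{2} + v_{6} = v_{8}  →  sig = [2:1]
  P = {3,7}:  v_{3} + v_{7} = v_{6}  →  sig = [2:1]
  P = {0,2}:  v_{0} + v_{2} = v_{1} + v_{3} + v_{8}  →  sig = [2:1,1,1]
  P = {7,9}:  v_{7} + v_{9} = v_{0} + v_{4} + v_{6}  →  sig = [2:1,1,1]
  P = {2,9}:  v_{2} + v_{9} = v_{1} + 2·v_{3} + v_{4} + v_{8}  →  sig = [2:1,1,1,2]
  P = {0,7}:  v_{0} + v_{7} = v_{1} + 2·v_{6}  →  sig = [2:1,2]
  P = {2,3}:  v_{2} + v_{3} = v_{1} + 2·v_{8}  →  sig = [2:1,2]
  P = {5,9}:  v_{5} + v_{9} = v_{1} + 2·v_{3}  →  sig = [2:1,2]
  P = {8,9}:  v_{8} + v_{9} = 3·v_{3} + v_{4}  →  sig = [2:1,3]
  P = {0,8}:  v_{0} + v_{8} = 2·v_{3}  →  sig = [2:2]
  P = {1,7,8}:  v_{1} + v_{7} + v_{8} = 0  →  sig = [3:]
  P = {4,5,6}:  v_{4} + v_{5} + v_{6} = 0  →  sig = [3:]
  P = {0,3,4}:  v_{0} + v_{3} + v_{4} = v_{9}  →  sig = [3:1]
  P = {1,3,6}:  v_{1} + v_{3} + v_{6} = v_{0}  →  sig = [3:1]
  P = {1,6,8}:  v_{1} + v_{6} + v_{8} = v_{3}  →  sig = [3:1]
  P = {4,5,8}:  v_{4} + v_{5} + v_{8} = v_{2}  →  sig = [3:1]
  P = {0,4,5}:  v_{0} + v_{4} + v_{5} = v_{1} + v_{3}  →  sig = [3:1,1]
  P = {1,2,7}:  v_{1} + v_{2} + v_{7} = v_{4} + v_{5}  →  sig = [3:1,1]
  P = {3,4,5}:  v_{3} + v_{4} + v_{5} = v_{1} + v_{8}  →  sig = [3:1,1]
  P = {1,6,9}:  v_{1} + v_{6} + v_{9} = 2·v_{0} + v_{4}  →  sig = [3:1,2]

so the primitive-relation signature multiset is
[[2:1], [2:1], [2:1,1,1], [2:1,1,1], [2:1,1,1,2], [2:1,2], [2:1,2], [2:1,2], [2:1,3], [2:2], [3:], [3:], [3:1], [3:1], [3:1], [3:1], [3:1,1], [3:1,1], [3:1,1], [3:1,2]]


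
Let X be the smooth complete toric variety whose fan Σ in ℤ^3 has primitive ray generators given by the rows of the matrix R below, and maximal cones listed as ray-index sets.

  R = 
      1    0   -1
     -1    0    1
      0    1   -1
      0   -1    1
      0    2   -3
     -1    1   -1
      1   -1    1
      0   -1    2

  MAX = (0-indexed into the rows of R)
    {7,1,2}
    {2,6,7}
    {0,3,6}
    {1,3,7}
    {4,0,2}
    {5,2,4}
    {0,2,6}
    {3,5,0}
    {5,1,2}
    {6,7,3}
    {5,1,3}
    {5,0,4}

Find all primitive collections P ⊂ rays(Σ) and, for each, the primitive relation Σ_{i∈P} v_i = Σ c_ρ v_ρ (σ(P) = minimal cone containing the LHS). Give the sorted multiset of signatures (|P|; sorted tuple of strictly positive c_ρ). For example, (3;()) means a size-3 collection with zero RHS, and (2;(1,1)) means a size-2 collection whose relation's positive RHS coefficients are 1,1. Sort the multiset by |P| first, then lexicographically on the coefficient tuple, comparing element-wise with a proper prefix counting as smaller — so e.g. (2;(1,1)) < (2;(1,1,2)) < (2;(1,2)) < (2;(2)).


Δ(Σ) — 8 vertices, 11 min non-faces:

  {0,1}:  v_{0} + v_{1} = 0 ; sig = (2;())
  {2,3}:  v_{2} + v_{3} = 0 ; sig = (2;())
  {5,6}:  v_{5} + v_{6} = 0 ; sig = (2;())
  {0,7}:  v_{0} + v_{7} = v_{6} ; sig = (2;(1))
  {1,6}:  v_{1} + v_{6} = v_{7} ; sig = (2;(1))
  {4,7}:  v_{4} + v_{7} = v_{2} ; sig = (2;(1))
  {5,7}:  v_{5} + v_{7} = v_{1} ; sig = (2;(1))
  {1,4}:  v_{1} + v_{4} = v_{2} + v_{5} ; sig = (2;(1,1))
  {3,4}:  v_{3} + v_{4} = v_{0} + v_{5} ; sig = (2;(1,1))
  {4,6}:  v_{4} + v_{6} = v_{0} + v_{2} ; sig = (2;(1,1))
  {0,2,5}:  v_{0} + v_{2} + v_{5} = v_{4} ; sig = (3;(1))

Sorted signature multiset PRS(X):
    (2;())
    (2;())
    (2;())
    (2;(1))
    (2;(1))
    (2;(1))
    (2;(1))
    (2;(1,1))
    (2;(1,1))
    (2;(1,1))
    (3;(1))


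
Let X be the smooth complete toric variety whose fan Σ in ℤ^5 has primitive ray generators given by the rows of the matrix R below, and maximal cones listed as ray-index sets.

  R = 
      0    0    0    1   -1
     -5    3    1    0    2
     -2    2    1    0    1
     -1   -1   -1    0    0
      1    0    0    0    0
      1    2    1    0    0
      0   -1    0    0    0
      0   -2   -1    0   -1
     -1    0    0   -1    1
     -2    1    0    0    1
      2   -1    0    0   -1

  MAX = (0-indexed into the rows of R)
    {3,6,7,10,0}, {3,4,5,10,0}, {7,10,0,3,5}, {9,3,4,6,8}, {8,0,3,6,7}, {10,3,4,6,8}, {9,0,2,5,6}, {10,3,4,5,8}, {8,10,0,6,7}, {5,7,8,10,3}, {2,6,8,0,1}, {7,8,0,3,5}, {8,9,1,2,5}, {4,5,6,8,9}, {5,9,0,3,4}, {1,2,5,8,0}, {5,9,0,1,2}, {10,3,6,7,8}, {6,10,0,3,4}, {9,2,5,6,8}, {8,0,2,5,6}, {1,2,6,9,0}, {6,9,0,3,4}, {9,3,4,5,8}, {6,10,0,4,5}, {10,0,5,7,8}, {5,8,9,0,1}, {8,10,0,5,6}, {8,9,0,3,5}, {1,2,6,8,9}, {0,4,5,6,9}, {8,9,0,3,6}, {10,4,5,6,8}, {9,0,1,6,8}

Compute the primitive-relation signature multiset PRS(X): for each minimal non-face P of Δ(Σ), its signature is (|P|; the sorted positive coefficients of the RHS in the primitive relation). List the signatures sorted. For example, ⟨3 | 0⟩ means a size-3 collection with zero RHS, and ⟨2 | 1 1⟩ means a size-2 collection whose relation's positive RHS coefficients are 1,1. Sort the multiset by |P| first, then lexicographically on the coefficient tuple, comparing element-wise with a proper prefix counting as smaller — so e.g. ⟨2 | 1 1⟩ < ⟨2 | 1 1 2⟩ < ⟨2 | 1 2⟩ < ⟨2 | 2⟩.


18 minimal non-faces of Δ(Σ) (on 11 rays):

  • {9,10}:  v_{9} + v_{10} = 0  ⟹  sig = ⟨2 | 0⟩
  • {1,4}:  v_{1} + v_{4} = v_{2} + v_{9}  ⟹  sig = ⟨2 | 1 1⟩
  • {4,7}:  v_{4} + v_{7} = v_{3} + v_{10}  ⟹  sig = ⟨2 | 1 1⟩
  • {1,10}:  v_{1} + v_{10} = v_{0} + v_{2} + v_{8}  ⟹  sig = ⟨2 | 1 1 1⟩
  • {2,3}:  v_{2} + v_{3} = v_{0} + v_{8} + v_{9}  ⟹  sig = ⟨2 | 1 1 1⟩
  • {2,4}:  v_{2} + v_{4} = v_{5} + v_{6} + v_{9}  ⟹  sig = ⟨2 | 1 1 1⟩
  • {7,9}:  v_{7} + v_{9} = v_{0} + v_{3} + v_{8}  ⟹  sig = ⟨2 | 1 1 1⟩
  • {2,10}:  v_{2} + v_{10} = v_{0} + v_{5} + v_{6} + v_{8}  ⟹  sig = ⟨2 | 1 1 1 1⟩
  • {1,7}:  v_{1} + v_{7} = 3·v_{0} + 3·v_{8} + v_{9}  ⟹  sig = ⟨2 | 1 3 3⟩
  • {2,7}:  v_{2} + v_{7} = 2·v_{0} + 2·v_{8}  ⟹  sig = ⟨2 | 2 2⟩
  • {1,3}:  v_{1} + v_{3} = 2·v_{0} + 2·v_{8} + 2·v_{9}  ⟹  sig = ⟨2 | 2 2 2⟩
  • {0,4,8}:  v_{0} + v_{4} + v_{8} = 0  ⟹  sig = ⟨3 | 0⟩
  • {3,5,6}:  v_{3} + v_{5} + v_{6} = 0  ⟹  sig = ⟨3 | 0⟩
  • {5,6,7}:  v_{5} + v_{6} + v_{7} = v_{0} + v_{8} + v_{10}  ⟹  sig = ⟨3 | 1 1 1⟩
  • {1,5,6}:  v_{1} + v_{5} + v_{6} = 2·v_{2}  ⟹  sig = ⟨3 | 2⟩
  • {0,2,8,9}:  v_{0} + v_{2} + v_{8} + v_{9} = v_{1}  ⟹  sig = ⟨4 | 1⟩
  • {0,3,8,10}:  v_{0} + v_{3} + v_{8} + v_{10} = v_{7}  ⟹  sig = ⟨4 | 1⟩
  • {0,5,6,8,9}:  v_{0} + v_{5} + v_{6} + v_{8} + v_{9} = v_{2}  ⟹  sig = ⟨5 | 1⟩

Signatures (|P|; sorted positive RHS coefficients), sorted:
    ⟨2 | 0⟩
    ⟨2 | 1 1⟩
    ⟨2 | 1 1⟩
    ⟨2 | 1 1 1⟩
    ⟨2 | 1 1 1⟩
    ⟨2 | 1 1 1⟩
    ⟨2 | 1 1 1⟩
    ⟨2 | 1 1 1 1⟩
    ⟨2 | 1 3 3⟩
    ⟨2 | 2 2⟩
    ⟨2 | 2 2 2⟩
    ⟨3 | 0⟩
    ⟨3 | 0⟩
    ⟨3 | 1 1 1⟩
    ⟨3 | 2⟩
    ⟨4 | 1⟩
    ⟨4 | 1⟩
    ⟨5 | 1⟩


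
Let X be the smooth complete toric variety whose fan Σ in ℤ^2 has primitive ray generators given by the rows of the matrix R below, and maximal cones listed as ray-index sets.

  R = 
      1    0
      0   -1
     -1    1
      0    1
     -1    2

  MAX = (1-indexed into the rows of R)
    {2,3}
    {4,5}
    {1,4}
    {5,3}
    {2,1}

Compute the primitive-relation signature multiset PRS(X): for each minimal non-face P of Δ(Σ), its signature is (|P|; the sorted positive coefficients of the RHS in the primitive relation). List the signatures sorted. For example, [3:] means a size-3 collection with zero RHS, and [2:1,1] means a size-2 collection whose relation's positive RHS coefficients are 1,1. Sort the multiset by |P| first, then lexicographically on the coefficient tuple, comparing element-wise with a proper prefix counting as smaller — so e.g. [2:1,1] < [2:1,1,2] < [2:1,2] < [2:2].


Σ has 5 primitive collections:

  {2,4}:  v_{2} + v_{4} = 0  →  sig = [2:]
  {1,3}:  v_{1} + v_{3} = v_{4}  →  sig = [2:1]
  {2,5}:  v_{2} + v_{5} = v_{3}  →  sig = [2:1]
  {3,4}:  v_{3} + v_{4} = v_{5}  →  sig = [2:1]
  {1,5}:  v_{1} + v_{5} = 2·v_{4}  →  sig = [2:2]

so the primitive-relation signature multiset is
[[2:], [2:1], [2:1], [2:1], [2:2]]


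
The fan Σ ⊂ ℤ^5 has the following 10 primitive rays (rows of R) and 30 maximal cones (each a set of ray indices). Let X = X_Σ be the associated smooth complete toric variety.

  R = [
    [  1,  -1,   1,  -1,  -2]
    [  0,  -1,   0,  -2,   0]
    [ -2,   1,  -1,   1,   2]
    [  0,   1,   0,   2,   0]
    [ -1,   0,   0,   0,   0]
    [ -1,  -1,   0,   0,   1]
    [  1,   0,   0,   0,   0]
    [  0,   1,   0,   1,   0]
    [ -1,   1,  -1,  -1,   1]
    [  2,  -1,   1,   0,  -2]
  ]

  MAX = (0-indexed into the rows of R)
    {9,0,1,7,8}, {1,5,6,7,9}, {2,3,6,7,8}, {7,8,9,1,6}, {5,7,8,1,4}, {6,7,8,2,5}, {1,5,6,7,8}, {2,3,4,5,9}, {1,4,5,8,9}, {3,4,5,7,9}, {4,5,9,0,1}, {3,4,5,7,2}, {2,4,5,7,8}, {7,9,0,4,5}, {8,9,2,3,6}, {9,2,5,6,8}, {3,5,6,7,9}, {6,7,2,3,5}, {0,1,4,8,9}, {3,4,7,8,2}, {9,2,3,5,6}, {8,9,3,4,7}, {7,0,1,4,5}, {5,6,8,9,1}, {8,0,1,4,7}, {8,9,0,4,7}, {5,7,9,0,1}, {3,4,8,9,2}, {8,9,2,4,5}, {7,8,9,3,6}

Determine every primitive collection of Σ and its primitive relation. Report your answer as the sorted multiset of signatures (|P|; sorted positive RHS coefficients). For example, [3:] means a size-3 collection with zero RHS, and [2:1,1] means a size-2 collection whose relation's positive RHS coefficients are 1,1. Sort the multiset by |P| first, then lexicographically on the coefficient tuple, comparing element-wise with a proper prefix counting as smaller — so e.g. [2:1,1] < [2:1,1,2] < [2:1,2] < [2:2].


11 minimal non-faces of Δ(Σ) (on 10 rays):

  P={1,3}:  v_{1} + v_{3} = 0  ⇒ sig = [2:]
  P={4,6}:  v_{4} + v_{6} = 0  ⇒ sig = [2:]
  P={0,2}:  v_{0} + v_{2} = v_{4}  ⇒ sig = [2:1]
  P={1,2}:  v_{1} + v_{2} = v_{5} + v_{8}  ⇒ sig = [2:1,1]
  P={0,3}:  v_{0} + v_{3} = v_{4} + v_{7} + v_{9}  ⇒ sig = [2:1,1,1]
  P={0,6}:  v_{0} + v_{6} = v_{1} + v_{7} + v_{9}  ⇒ sig = [2:1,1,1]
  P={2,7,9}:  v_{2} + v_{7} + v_{9} = v_{3}  ⇒ sig = [3:1]
  P={3,5,8}:  v_{3} + v_{5} + v_{8} = v_{2}  ⇒ sig = [3:1]
  P={0,5,8}:  v_{0} + v_{5} + v_{8} = v_{1} + v_{4}  ⇒ sig = [3:1,1]
  P={5,7,8,9}:  v_{5} + v_{7} + v_{8} + v_{9} = 0  ⇒ sig = [4:]
  P={1,4,7,9}:  v_{1} + v_{4} + v_{7} + v_{9} = v_{0}  ⇒ sig = [4:1]

Sorted signature multiset PRS(X):
[[2:], [2:], [2:1], [2:1,1], [2:1,1,1], [2:1,1,1], [3:1], [3:1], [3:1,1], [4:], [4:1]]


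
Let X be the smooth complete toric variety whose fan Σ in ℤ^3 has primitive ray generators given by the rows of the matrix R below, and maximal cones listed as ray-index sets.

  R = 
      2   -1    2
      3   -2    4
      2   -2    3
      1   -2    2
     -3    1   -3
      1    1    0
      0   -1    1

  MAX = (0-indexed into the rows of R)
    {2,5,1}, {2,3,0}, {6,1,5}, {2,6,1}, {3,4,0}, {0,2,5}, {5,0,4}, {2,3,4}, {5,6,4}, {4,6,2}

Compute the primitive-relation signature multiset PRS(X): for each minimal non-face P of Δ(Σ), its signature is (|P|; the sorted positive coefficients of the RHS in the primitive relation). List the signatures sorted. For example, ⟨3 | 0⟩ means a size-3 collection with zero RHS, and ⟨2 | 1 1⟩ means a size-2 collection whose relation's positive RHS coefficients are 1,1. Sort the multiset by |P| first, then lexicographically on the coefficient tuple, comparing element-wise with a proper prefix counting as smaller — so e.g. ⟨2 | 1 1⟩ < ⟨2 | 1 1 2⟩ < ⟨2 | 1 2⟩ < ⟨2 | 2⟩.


|primitive collections| = 9. Relations:

  P={0,6}:  v_{0} + v_{6} = v_{2}  ⇒ sig = ⟨2 | 1⟩
  P={1,4}:  v_{1} + v_{4} = v_{6}  ⇒ sig = ⟨2 | 1⟩
  P={3,5}:  v_{3} + v_{5} = v_{0}  ⇒ sig = ⟨2 | 1⟩
  P={0,1}:  v_{0} + v_{1} = 2·v_{2} + v_{5}  ⇒ sig = ⟨2 | 1 2⟩
  P={3,6}:  v_{3} + v_{6} = 2·v_{2} + v_{4}  ⇒ sig = ⟨2 | 1 2⟩
  P={1,3}:  v_{1} + v_{3} = 2·v_{2}  ⇒ sig = ⟨2 | 2⟩
  P={2,4,5}:  v_{2} + v_{4} + v_{5} = 0  ⇒ sig = ⟨3 | 0⟩
  P={0,2,4}:  v_{0} + v_{2} + v_{4} = v_{3}  ⇒ sig = ⟨3 | 1⟩
  P={2,5,6}:  v_{2} + v_{5} + v_{6} = v_{1}  ⇒ sig = ⟨3 | 1⟩

Sorted signature multiset PRS(X):
    ⟨2 | 1⟩
    ⟨2 | 1⟩
    ⟨2 | 1⟩
    ⟨2 | 1 2⟩
    ⟨2 | 1 2⟩
    ⟨2 | 2⟩
    ⟨3 | 0⟩
    ⟨3 | 1⟩
    ⟨3 | 1⟩


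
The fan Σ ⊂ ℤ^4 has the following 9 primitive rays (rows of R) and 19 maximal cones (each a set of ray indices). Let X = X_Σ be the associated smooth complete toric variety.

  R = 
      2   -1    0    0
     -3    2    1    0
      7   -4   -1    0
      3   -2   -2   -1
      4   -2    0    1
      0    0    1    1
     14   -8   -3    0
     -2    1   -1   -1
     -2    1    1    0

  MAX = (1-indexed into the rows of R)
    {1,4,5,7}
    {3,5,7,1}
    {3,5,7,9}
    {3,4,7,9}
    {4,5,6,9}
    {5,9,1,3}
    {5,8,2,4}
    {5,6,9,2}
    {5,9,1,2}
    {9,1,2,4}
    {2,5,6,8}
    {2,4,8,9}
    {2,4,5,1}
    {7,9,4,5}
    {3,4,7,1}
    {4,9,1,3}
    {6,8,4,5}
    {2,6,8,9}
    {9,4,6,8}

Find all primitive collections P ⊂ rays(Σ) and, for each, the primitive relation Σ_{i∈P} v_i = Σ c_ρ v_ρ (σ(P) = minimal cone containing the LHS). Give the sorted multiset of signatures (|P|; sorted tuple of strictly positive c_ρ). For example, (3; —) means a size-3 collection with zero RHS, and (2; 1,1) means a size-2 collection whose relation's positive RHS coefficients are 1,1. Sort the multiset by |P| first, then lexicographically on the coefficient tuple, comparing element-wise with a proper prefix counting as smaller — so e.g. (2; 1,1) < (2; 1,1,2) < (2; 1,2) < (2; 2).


Δ(Σ) — 9 vertices, 14 min non-faces:

  P={1,6}:  v_{1} + v_{6} = v_{5} + v_{9} ; sig = (2; 1,1)
  P={1,8}:  v_{1} + v_{8} = v_{2} + v_{4} ; sig = (2; 1,1)
  P={3,8}:  v_{3} + v_{8} = v_{1} + v_{4} ; sig = (2; 1,1)
  P={2,7}:  v_{2} + v_{7} = 2·v_{1} + v_{4} + v_{5} ; sig = (2; 1,1,2)
  P={7,8}:  v_{7} + v_{8} = v_{1} + 2·v_{4} + v_{5} ; sig = (2; 1,1,2)
  P={3,6}:  v_{3} + v_{6} = v_{4} + 2·v_{5} + 2·v_{9} ; sig = (2; 1,2,2)
  P={2,3}:  v_{2} + v_{3} = 2·v_{1} ; sig = (2; 2)
  P={6,7}:  v_{6} + v_{7} = 2·v_{4} + 3·v_{5} + 2·v_{9} ; sig = (2; 2,2,3)
  P={2,4,6}:  v_{2} + v_{4} + v_{6} = 0 ; sig = (3; —)
  P={5,8,9}:  v_{5} + v_{8} + v_{9} = 0 ; sig = (3; —)
  P={3,4,5}:  v_{3} + v_{4} + v_{5} = v_{7} ; sig = (3; 1)
  P={1,7,9}:  v_{1} + v_{7} + v_{9} = 2·v_{3} ; sig = (3; 2)
  P={1,4,5,9}:  v_{1} + v_{4} + v_{5} + v_{9} = v_{3} ; sig = (4; 1)
  P={2,4,5,9}:  v_{2} + v_{4} + v_{5} + v_{9} = v_{1} ; sig = (4; 1)

Signatures (|P|; sorted positive RHS coefficients), sorted:
    |P|=2: 8 collections, coeffs (1,1), (1,1), (1,1), (1,1,2), (1,1,2), (1,2,2), (2), (2,2,3)
    |P|=3: 4 collections, coeffs (), (), (1), (2)
    |P|=4: 2 collections, coeffs (1), (1)


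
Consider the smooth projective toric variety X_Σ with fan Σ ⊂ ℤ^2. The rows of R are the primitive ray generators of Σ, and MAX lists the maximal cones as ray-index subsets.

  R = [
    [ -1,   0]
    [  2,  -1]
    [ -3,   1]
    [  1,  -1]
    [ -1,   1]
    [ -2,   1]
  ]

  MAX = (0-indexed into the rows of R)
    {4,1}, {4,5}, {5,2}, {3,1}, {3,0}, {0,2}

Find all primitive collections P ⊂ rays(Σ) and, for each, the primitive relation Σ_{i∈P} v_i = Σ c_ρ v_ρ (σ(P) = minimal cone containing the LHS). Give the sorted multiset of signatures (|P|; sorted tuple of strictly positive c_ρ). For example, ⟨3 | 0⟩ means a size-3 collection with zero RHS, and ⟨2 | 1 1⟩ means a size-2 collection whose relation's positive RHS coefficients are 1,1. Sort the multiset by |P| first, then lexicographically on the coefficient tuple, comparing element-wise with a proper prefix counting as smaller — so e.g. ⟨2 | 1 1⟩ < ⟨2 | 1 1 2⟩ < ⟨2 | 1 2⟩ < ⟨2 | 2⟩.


The 9 primitive collections of Σ (r=6, n=2):

  P = {1,5}:  v_{1} + v_{5} = 0 ; sig = ⟨2 | 0⟩
  P = {3,4}:  v_{3} + v_{4} = 0 ; sig = ⟨2 | 0⟩
  P = {0,1}:  v_{0} + v_{1} = v_{3} ; sig = ⟨2 | 1⟩
  P = {0,4}:  v_{0} + v_{4} = v_{5} ; sig = ⟨2 | 1⟩
  P = {0,5}:  v_{0} + v_{5} = v_{2} ; sig = ⟨2 | 1⟩
  P = {1,2}:  v_{1} + v_{2} = v_{0} ; sig = ⟨2 | 1⟩
  P = {3,5}:  v_{3} + v_{5} = v_{0} ; sig = ⟨2 | 1⟩
  P = {2,3}:  v_{2} + v_{3} = 2·v_{0} ; sig = ⟨2 | 2⟩
  P = {2,4}:  v_{2} + v_{4} = 2·v_{5} ; sig = ⟨2 | 2⟩

so the primitive-relation signature multiset is
    |P|=2: 9 collections, coeffs (), (), (1), (1), (1), (1), (1), (2), (2)


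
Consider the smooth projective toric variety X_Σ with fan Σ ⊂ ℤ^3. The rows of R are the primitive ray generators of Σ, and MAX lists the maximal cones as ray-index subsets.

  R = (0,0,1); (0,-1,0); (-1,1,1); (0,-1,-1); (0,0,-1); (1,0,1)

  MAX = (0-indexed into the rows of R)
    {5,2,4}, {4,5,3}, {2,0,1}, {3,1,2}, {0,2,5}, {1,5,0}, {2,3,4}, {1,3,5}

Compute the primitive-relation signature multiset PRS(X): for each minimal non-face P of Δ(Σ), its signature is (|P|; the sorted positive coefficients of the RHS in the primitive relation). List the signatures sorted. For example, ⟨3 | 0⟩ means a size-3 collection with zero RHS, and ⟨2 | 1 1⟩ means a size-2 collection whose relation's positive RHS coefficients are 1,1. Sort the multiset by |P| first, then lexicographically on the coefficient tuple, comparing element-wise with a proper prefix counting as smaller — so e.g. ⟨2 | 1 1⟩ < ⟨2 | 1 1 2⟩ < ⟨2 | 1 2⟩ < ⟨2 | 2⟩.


Σ has 5 primitive collections:

  • {0,4}:  v_{0} + v_{4} = 0  so sig = ⟨2 | 0⟩
  • {0,3}:  v_{0} + v_{3} = v_{1}  so sig = ⟨2 | 1⟩
  • {1,4}:  v_{1} + v_{4} = v_{3}  so sig = ⟨2 | 1⟩
  • {2,3,5}:  v_{2} + v_{3} + v_{5} = v_{0}  so sig = ⟨3 | 1⟩
  • {1,2,5}:  v_{1} + v_{2} + v_{5} = 2·v_{0}  so sig = ⟨3 | 2⟩

Sorted signature multiset PRS(X):
[⟨2 | 0⟩, ⟨2 | 1⟩, ⟨2 | 1⟩, ⟨3 | 1⟩, ⟨3 | 2⟩]


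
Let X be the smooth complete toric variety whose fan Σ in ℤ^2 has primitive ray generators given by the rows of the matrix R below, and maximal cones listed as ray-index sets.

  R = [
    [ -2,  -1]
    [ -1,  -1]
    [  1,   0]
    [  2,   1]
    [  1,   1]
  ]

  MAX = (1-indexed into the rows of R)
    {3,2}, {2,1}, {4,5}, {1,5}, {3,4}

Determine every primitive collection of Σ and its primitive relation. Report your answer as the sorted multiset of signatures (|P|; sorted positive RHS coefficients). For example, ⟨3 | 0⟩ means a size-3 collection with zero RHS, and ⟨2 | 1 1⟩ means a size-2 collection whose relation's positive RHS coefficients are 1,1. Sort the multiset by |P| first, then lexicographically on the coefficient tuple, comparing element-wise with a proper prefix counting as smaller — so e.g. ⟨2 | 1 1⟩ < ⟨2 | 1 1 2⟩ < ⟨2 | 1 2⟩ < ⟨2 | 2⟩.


5 minimal non-faces of Δ(Σ) (on 5 rays):

  P = {1,4}:  v_{1} + v_{4} = 0  so sig = ⟨2 | 0⟩
  P = {2,5}:  v_{2} + v_{5} = 0  so sig = ⟨2 | 0⟩
  P = {1,3}:  v_{1} + v_{3} = v_{2}  so sig = ⟨2 | 1⟩
  P = {2,4}:  v_{2} + v_{4} = v_{3}  so sig = ⟨2 | 1⟩
  P = {3,5}:  v_{3} + v_{5} = v_{4}  so sig = ⟨2 | 1⟩

Hence PRS(X_Σ) =
    |P|=2: 5 collections, coeffs (), (), (1), (1), (1)


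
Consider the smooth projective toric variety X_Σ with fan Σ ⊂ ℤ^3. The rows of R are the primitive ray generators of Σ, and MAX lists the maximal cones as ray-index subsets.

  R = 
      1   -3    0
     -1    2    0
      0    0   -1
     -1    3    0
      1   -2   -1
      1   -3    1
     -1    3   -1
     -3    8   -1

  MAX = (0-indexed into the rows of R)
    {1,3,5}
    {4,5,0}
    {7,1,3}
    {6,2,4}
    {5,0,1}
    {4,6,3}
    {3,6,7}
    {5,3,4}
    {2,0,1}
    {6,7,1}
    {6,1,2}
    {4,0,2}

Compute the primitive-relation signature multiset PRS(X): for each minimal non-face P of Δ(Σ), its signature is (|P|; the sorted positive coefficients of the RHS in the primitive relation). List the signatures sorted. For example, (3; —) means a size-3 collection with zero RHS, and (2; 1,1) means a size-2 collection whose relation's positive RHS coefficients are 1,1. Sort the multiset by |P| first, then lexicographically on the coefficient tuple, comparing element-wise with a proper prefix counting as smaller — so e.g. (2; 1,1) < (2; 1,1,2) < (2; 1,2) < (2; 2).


11 collections generate NE(X_Σ); each relation:

  • {0,3}:  v_{0} + v_{3} = 0  →  sig = (2; —)
  • {5,6}:  v_{5} + v_{6} = 0  →  sig = (2; —)
  • {0,6}:  v_{0} + v_{6} = v_{2}  →  sig = (2; 1)
  • {1,4}:  v_{1} + v_{4} = v_{2}  →  sig = (2; 1)
  • {2,3}:  v_{2} + v_{3} = v_{6}  →  sig = (2; 1)
  • {2,5}:  v_{2} + v_{5} = v_{0}  →  sig = (2; 1)
  • {0,7}:  v_{0} + v_{7} = v_{1} + v_{6}  →  sig = (2; 1,1)
  • {5,7}:  v_{5} + v_{7} = v_{1} + v_{3}  →  sig = (2; 1,1)
  • {2,7}:  v_{2} + v_{7} = v_{1} + 2·v_{6}  →  sig = (2; 1,2)
  • {4,7}:  v_{4} + v_{7} = 2·v_{6}  →  sig = (2; 2)
  • {1,3,6}:  v_{1} + v_{3} + v_{6} = v_{7}  →  sig = (3; 1)

Signatures (|P|; sorted positive RHS coefficients), sorted:
[(2; —), (2; —), (2; 1), (2; 1), (2; 1), (2; 1), (2; 1,1), (2; 1,1), (2; 1,2), (2; 2), (3; 1)]
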